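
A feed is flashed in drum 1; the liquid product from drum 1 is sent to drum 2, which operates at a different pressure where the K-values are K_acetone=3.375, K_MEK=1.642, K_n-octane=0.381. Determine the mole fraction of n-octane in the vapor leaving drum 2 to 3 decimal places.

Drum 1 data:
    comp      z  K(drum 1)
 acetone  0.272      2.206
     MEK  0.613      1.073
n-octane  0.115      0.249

y_n-octane (drum 2) = 0.219

Drum 1:
Newton iteration, ψ₁⁰ = 0.5:
  ψ₁ = 0.500: g = 0.1095, g' = -0.323 → ψ₁ = 0.839
  ψ₁ = 0.839: g = -0.0281, g' = -0.574 → ψ₁ = 0.790
  ψ₁ = 0.790: g = -0.0019, g' = -0.498 → ψ₁ = 0.786
Converged at ψ₁ = 0.786.
Drum-1 compositions:
  acetone: x = 0.140, y = 0.308
  MEK: x = 0.580, y = 0.622
  n-octane: x = 0.281, y = 0.070
Drum-2 feed = drum-1 liquid: z₂ = (0.1396, 0.5797, 0.2806).
Drum 2:
Material balance + equilibrium reduce to Σ zᵢ(Kᵢ−1)/(1+ψ₂(Kᵢ−1)) = 0.
g(0) = ΣzᵢKᵢ − 1 = 0.530 and g(1) = 1 − Σzᵢ/Kᵢ = -0.131, so a root lies in (0, 1).
Iterate (Newton) starting at ψ₂ = 0.5:
  ψ₂ = 0.500: g = 0.1818, g' = -0.527 → ψ₂ = 0.845
  ψ₂ = 0.845: g = -0.0126, g' = -0.660 → ψ₂ = 0.826
Converged at ψ₂ = 0.826.
  acetone: x = 0.047, y = 0.159
  MEK: x = 0.379, y = 0.622
  n-octane: x = 0.574, y = 0.219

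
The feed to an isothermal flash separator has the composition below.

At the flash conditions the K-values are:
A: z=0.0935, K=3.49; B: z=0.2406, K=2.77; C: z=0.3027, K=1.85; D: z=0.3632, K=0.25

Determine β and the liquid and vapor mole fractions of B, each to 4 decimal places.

β = 0.5757, x_B = 0.1192, y_B = 0.3301

Material balance + equilibrium reduce to Σ zᵢ(Kᵢ−1)/(1+β(Kᵢ−1)) = 0.
g(0) = ΣzᵢKᵢ − 1 = 0.6436 and g(1) = 1 − Σzᵢ/Kᵢ = -0.7301, so a root lies in (0, 1).
Iterate (Newton) starting at β = 0.5:
  β = 0.5000: g = 0.07434, g' = -0.9579 → β = 0.5776
  β = 0.5776: g = -0.00197, g' = -1.0161 → β = 0.5757
Converged at β = 0.5757.
Compositions from xᵢ = zᵢ/(1+β(Kᵢ−1)), yᵢ = Kᵢxᵢ:
  A: x = 0.0384, y = 0.1341
  B: x = 0.1192, y = 0.3301
  C: x = 0.2032, y = 0.3760
  D: x = 0.6392, y = 0.1598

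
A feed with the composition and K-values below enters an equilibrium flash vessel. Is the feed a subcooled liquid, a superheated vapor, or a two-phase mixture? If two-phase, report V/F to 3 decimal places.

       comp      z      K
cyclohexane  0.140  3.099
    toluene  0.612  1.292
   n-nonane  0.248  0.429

two-phase, V/F = 0.784

ΣzᵢKᵢ = 1.331; Σzᵢ/Kᵢ = 1.097.
Both exceed 1, so a two-phase solution exists.
Material balance + equilibrium reduce to Σ zᵢ(Kᵢ−1)/(1+ψ(Kᵢ−1)) = 0.
Iterate (Newton) starting at ψ = 0.5:
  ψ = 0.500: g = 0.1011, g' = -0.345 → ψ = 0.793
  ψ = 0.793: g = -0.0035, g' = -0.391 → ψ = 0.784
Converged at ψ = 0.784.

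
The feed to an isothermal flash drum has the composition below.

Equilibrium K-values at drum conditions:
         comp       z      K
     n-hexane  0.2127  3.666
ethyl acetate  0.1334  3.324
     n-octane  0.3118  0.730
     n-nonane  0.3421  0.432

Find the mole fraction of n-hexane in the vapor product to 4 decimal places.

y_n-hexane = 0.3244

Newton iteration, β⁰ = 0.5:
  β = 0.5000: g = 0.01774, g' = -0.6776 → β = 0.5262
  β = 0.5262: g = 0.00020, g' = -0.6631 → β = 0.5265
Converged at β = 0.5265.
Compositions from xᵢ = zᵢ/(1+β(Kᵢ−1)), yᵢ = Kᵢxᵢ:
  n-hexane: x = 0.0885, y = 0.3244
  ethyl acetate: x = 0.0600, y = 0.1994
  n-octane: x = 0.3635, y = 0.2653
  n-nonane: x = 0.4880, y = 0.2108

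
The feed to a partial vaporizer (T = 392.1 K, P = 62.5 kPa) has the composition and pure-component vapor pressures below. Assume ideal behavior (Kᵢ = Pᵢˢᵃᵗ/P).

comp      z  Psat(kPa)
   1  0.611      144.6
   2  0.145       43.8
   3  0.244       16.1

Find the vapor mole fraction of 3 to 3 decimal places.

y_3 = 0.128

Raoult's law: Kᵢ = Pᵢˢᵃᵗ/P = Pᵢˢᵃᵗ/62.5.
  K_1 = 144.6/62.5 = 2.31360, K_2 = 43.8/62.5 = 0.70080, K_3 = 16.1/62.5 = 0.25760
Let β = V/F and solve Σ zᵢ(Kᵢ−1)/(1+β(Kᵢ−1)) = 0.
Feasibility: ΣzᵢKᵢ = 1.578, Σzᵢ/Kᵢ = 1.418 — both > 1, two phases present.
Newton iteration, β⁰ = 0.5:
  β = 0.500: g = 0.1453, g' = -0.742 → β = 0.696
  β = 0.696: g = -0.0102, g' = -0.884 → β = 0.684
Converged at β = 0.684.
Compositions from xᵢ = zᵢ/(1+β(Kᵢ−1)), yᵢ = Kᵢxᵢ:
  1: x = 0.322, y = 0.744
  2: x = 0.182, y = 0.128
  3: x = 0.496, y = 0.128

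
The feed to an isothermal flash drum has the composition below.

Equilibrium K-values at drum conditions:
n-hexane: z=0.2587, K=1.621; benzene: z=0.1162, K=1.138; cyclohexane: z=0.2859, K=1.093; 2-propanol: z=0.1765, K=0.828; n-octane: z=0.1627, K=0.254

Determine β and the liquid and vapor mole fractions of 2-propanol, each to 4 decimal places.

β = 0.2483, x_2-propanol = 0.1844, y_2-propanol = 0.1527

Material balance + equilibrium reduce to Σ zᵢ(Kᵢ−1)/(1+β(Kᵢ−1)) = 0.
Check two-phase: ΣzᵢKᵢ = 1.0515 > 1 and Σzᵢ/Kᵢ = 1.3770 > 1, so g(0) = 0.0515 > 0 and g(1) = -0.3770 < 0.
Newton–Raphson from β = 0.4:
  β = 0.4000: g = -0.03608, g' = -0.2583 → β = 0.2603
  β = 0.2603: g = -0.00267, g' = -0.2235 → β = 0.2484
  β = 0.2484: g = -0.00001, g' = -0.2214 → β = 0.2483
Converged at β = 0.2483.
Compositions from xᵢ = zᵢ/(1+β(Kᵢ−1)), yᵢ = Kᵢxᵢ:
  n-hexane: x = 0.2241, y = 0.3633
  benzene: x = 0.1124, y = 0.1279
  cyclohexane: x = 0.2794, y = 0.3054
  2-propanol: x = 0.1844, y = 0.1527
  n-octane: x = 0.1997, y = 0.0507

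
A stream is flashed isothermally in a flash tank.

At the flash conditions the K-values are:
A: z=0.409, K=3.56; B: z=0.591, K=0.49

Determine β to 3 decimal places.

Iterate (Newton) starting at β = 0.5:
  β = 0.500: g = 0.0547, g' = -0.793 → β = 0.569
  β = 0.569: g = 0.0016, g' = -0.749 → β = 0.571
Converged at β = 0.571.

β = 0.571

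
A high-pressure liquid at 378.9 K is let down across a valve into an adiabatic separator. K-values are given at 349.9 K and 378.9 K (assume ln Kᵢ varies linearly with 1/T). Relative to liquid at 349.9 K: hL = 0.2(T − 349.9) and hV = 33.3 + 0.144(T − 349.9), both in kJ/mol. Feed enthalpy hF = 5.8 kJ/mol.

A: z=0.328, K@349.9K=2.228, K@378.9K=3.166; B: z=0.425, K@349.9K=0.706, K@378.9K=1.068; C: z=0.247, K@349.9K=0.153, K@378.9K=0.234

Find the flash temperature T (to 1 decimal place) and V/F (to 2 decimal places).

Adiabatic flash: solve Rachford–Rice at each trial T, then check hF = ψ·hV(T) + (1−ψ)·hL(T).
  T = 349.9 K: K = (2.228, 0.706, 0.153), RR gives ψ = 0.102, H_out = 3.404 kJ/mol
  T = 378.9 K: K = (3.166, 1.068, 0.234), RR gives ψ = 0.583, H_out = 24.263 kJ/mol
  T = 364.4 K: K = (2.675, 0.876, 0.191), RR gives ψ = 0.368, H_out = 14.845 kJ/mol
  T = 357.1 K: K = (2.444, 0.787, 0.171), RR gives ψ = 0.241, H_out = 9.381 kJ/mol
  T = 353.5 K: K = (2.335, 0.746, 0.162), RR gives ψ = 0.174, H_out = 6.477 kJ/mol
  T = 351.7 K: K = (2.281, 0.726, 0.157), RR gives ψ = 0.139, H_out = 4.963 kJ/mol
Linear interpolation between T = 351.7 (H_out = 4.963) and T = 353.5 (H_out = 6.477) on hF = 5.8 gives T ≈ 352.7 K, at which ψ = 0.16.

T = 352.7 K, V/F = 0.16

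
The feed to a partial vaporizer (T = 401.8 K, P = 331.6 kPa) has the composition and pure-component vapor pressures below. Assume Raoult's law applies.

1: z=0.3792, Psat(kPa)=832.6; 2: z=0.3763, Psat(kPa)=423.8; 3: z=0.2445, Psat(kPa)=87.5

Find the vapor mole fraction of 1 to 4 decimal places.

y_1 = 0.4650

Raoult's law: Kᵢ = Pᵢˢᵃᵗ/P = Pᵢˢᵃᵗ/331.6.
  K_1 = 832.6/331.6 = 2.510856, K_2 = 423.8/331.6 = 1.278046, K_3 = 87.5/331.6 = 0.263872
Material balance + equilibrium reduce to Σ zᵢ(Kᵢ−1)/(1+ψ(Kᵢ−1)) = 0.
Feasibility: ΣzᵢKᵢ = 1.4976, Σzᵢ/Kᵢ = 1.3720 — both > 1, two phases present.
Newton iteration, ψ⁰ = 0.5:
  ψ = 0.5000: g = 0.13341, g' = -0.6351 → ψ = 0.7101
  ψ = 0.7101: g = -0.01332, g' = -0.8033 → ψ = 0.6935
  ψ = 0.6935: g = -0.00020, g' = -0.7798 → ψ = 0.6932
Converged at ψ = 0.6932.
Compositions from xᵢ = zᵢ/(1+ψ(Kᵢ−1)), yᵢ = Kᵢxᵢ:
  1: x = 0.1852, y = 0.4650
  2: x = 0.3155, y = 0.4032
  3: x = 0.4993, y = 0.1318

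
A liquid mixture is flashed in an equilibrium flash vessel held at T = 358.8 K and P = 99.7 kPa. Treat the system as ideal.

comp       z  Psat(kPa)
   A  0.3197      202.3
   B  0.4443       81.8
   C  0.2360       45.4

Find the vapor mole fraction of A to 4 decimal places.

Raoult's law: Kᵢ = Pᵢˢᵃᵗ/P = Pᵢˢᵃᵗ/99.7.
  K_A = 202.3/99.7 = 2.029087, K_B = 81.8/99.7 = 0.820461, K_C = 45.4/99.7 = 0.455366
Let ψ = V/F and solve Σ zᵢ(Kᵢ−1)/(1+ψ(Kᵢ−1)) = 0.
Check two-phase: ΣzᵢKᵢ = 1.1207 > 1 and Σzᵢ/Kᵢ = 1.2173 > 1, so g(0) = 0.1207 > 0 and g(1) = -0.2173 < 0.
Iterate (Newton) starting at ψ = 0.31:
  ψ = 0.3100: g = 0.01031, g' = -0.3120 → ψ = 0.3431
  ψ = 0.3431: g = 0.00008, g' = -0.3071 → ψ = 0.3433
Converged at ψ = 0.3433.
Compositions from xᵢ = zᵢ/(1+ψ(Kᵢ−1)), yᵢ = Kᵢxᵢ:
  A: x = 0.2362, y = 0.4793
  B: x = 0.4735, y = 0.3885
  C: x = 0.2903, y = 0.1322

y_A = 0.4793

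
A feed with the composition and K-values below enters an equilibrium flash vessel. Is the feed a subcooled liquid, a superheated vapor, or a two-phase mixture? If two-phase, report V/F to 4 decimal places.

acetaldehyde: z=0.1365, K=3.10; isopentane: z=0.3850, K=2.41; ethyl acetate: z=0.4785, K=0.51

ΣzᵢKᵢ = 1.5950; Σzᵢ/Kᵢ = 1.1420.
Both exceed 1, so a two-phase solution exists.
Let ψ = V/F and solve Σ zᵢ(Kᵢ−1)/(1+ψ(Kᵢ−1)) = 0.
Newton–Raphson from ψ = 0.31:
  ψ = 0.3100: g = 0.27490, g' = -0.7512 → ψ = 0.6760
  ψ = 0.6760: g = 0.04583, g' = -0.5603 → ψ = 0.7577
  ψ = 0.7577: g = 0.00013, g' = -0.5592 → ψ = 0.7580
Converged at ψ = 0.7580.

two-phase, V/F = 0.7580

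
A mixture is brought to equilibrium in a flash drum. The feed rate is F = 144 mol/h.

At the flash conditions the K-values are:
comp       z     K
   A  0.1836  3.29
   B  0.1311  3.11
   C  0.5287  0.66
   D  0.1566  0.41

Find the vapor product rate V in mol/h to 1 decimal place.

Rachford–Rice: g(V/F) = Σ zᵢ(Kᵢ−1)/(1+V/F(Kᵢ−1)) = 0.
Check two-phase: ΣzᵢKᵢ = 1.4249 > 1 and Σzᵢ/Kᵢ = 1.2810 > 1, so g(0) = 0.4249 > 0 and g(1) = -0.2810 < 0.
Newton–Raphson from V/F = 0.53:
  V/F = 0.5300: g = -0.03319, g' = -0.5329 → V/F = 0.4677
  V/F = 0.4677: g = 0.00087, g' = -0.5627 → V/F = 0.4693
Converged at V/F = 0.4693.
Then V = V/F·F = 0.4693·144 = 67.6 mol/h and L = F − V = 76.4 mol/h.

V = 67.6 mol/h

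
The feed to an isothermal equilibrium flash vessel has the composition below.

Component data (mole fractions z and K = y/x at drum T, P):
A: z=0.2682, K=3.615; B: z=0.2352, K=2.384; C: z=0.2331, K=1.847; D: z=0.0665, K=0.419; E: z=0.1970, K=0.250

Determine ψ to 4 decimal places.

Material balance + equilibrium reduce to Σ zᵢ(Kᵢ−1)/(1+ψ(Kᵢ−1)) = 0.
Check two-phase: ΣzᵢKᵢ = 2.0379 > 1 and Σzᵢ/Kᵢ = 1.2458 > 1, so g(0) = 1.0379 > 0 and g(1) = -0.2458 < 0.
Iterate (Newton) starting at ψ = 0.49:
  ψ = 0.4900: g = 0.35331, g' = -0.9167 → ψ = 0.8754
  ψ = 0.8754: g = -0.03503, g' = -1.3492 → ψ = 0.8494
  ψ = 0.8494: g = -0.00123, g' = -1.2573 → ψ = 0.8485
Converged at ψ = 0.8485.

ψ = 0.8485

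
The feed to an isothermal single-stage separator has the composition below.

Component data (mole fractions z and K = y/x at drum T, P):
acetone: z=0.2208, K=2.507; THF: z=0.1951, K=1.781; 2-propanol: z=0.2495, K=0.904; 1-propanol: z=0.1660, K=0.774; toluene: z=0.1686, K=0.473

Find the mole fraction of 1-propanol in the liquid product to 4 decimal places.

x_1-propanol = 0.2062

Rachford–Rice: g(ψ) = Σ zᵢ(Kᵢ−1)/(1+ψ(Kᵢ−1)) = 0.
Feasibility: ΣzᵢKᵢ = 1.3348, Σzᵢ/Kᵢ = 1.0445 — both > 1, two phases present.
Iterate (Newton) starting at ψ = 0.5:
  ψ = 0.5000: g = 0.11125, g' = -0.3243 → ψ = 0.8431
  ψ = 0.8431: g = 0.00613, g' = -0.3078 → ψ = 0.8630
  ψ = 0.8630: g = -0.00003, g' = -0.3106 → ψ = 0.8629
Converged at ψ = 0.8629.
Compositions from xᵢ = zᵢ/(1+ψ(Kᵢ−1)), yᵢ = Kᵢxᵢ:
  acetone: x = 0.0960, y = 0.2406
  THF: x = 0.1166, y = 0.2076
  2-propanol: x = 0.2720, y = 0.2459
  1-propanol: x = 0.2062, y = 0.1596
  toluene: x = 0.3092, y = 0.1463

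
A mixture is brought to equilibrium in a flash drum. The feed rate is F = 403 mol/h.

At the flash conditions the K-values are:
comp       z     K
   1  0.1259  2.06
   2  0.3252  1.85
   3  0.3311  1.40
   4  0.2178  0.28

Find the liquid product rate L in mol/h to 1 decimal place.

L = 98.4 mol/h

Iterate (Newton) starting at ψ = 0.6:
  ψ = 0.6000: g = 0.09535, g' = -0.5403 → ψ = 0.7765
  ψ = 0.7765: g = -0.01487, g' = -0.7394 → ψ = 0.7564
  ψ = 0.7564: g = -0.00034, g' = -0.7062 → ψ = 0.7559
Converged at ψ = 0.7559.
Then V = ψ·F = 0.7559·403 = 304.6 mol/h and L = F − V = 98.4 mol/h.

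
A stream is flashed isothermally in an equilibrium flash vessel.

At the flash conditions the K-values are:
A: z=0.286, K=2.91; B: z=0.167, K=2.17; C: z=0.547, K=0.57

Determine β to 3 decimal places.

Rachford–Rice: g(β) = Σ zᵢ(Kᵢ−1)/(1+β(Kᵢ−1)) = 0.
g(0) = ΣzᵢKᵢ − 1 = 0.506 and g(1) = 1 − Σzᵢ/Kᵢ = -0.135, so a root lies in (0, 1).
Newton iteration, β⁰ = 0.62:
  β = 0.620: g = 0.0426, g' = -0.484 → β = 0.708
  β = 0.708: g = 0.0009, g' = -0.466 → β = 0.710
Converged at β = 0.710.

β = 0.710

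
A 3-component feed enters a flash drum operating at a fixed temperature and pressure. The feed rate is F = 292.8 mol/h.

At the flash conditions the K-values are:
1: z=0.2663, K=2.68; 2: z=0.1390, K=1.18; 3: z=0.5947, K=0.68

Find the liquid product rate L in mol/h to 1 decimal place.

L = 106.8 mol/h

Let β = V/F and solve Σ zᵢ(Kᵢ−1)/(1+β(Kᵢ−1)) = 0.
Feasibility: ΣzᵢKᵢ = 1.2821, Σzᵢ/Kᵢ = 1.0917 — both > 1, two phases present.
Newton iteration, β⁰ = 0.36:
  β = 0.3600: g = 0.08719, g' = -0.3736 → β = 0.5934
  β = 0.5934: g = 0.01174, g' = -0.2850 → β = 0.6346
  β = 0.6346: g = 0.00020, g' = -0.2756 → β = 0.6353
Converged at β = 0.6353.
Then V = β·F = 0.6353·292.8 = 186.0 mol/h and L = F − V = 106.8 mol/h.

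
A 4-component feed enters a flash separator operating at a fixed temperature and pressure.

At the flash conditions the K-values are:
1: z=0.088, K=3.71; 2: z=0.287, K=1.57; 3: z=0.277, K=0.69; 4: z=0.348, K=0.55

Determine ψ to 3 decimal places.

ψ = 0.289

Iterate (Newton) starting at ψ = 0.5:
  ψ = 0.500: g = -0.0751, g' = -0.328 → ψ = 0.271
  ψ = 0.271: g = 0.0072, g' = -0.408 → ψ = 0.288
  ψ = 0.288: g = 0.0001, g' = -0.398 → ψ = 0.289
Converged at ψ = 0.289.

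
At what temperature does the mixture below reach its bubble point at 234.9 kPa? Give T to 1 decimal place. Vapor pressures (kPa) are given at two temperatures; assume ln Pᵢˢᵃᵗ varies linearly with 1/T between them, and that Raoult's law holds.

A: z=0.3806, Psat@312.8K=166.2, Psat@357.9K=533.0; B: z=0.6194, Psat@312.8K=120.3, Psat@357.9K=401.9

Bubble-point temperature: ΣzᵢPᵢˢᵃᵗ(T) = P. Interpolate ln Pᵢˢᵃᵗ = aᵢ + bᵢ/T.
  T = 312.8 K: ΣzᵢPᵢˢᵃᵗ = 137.77 kPa
  T = 357.9 K: ΣzᵢPᵢˢᵃᵗ = 451.80 kPa
  T = 335.4 K: ΣzᵢPᵢˢᵃᵗ = 259.98 kPa
  T = 324.1 K: ΣzᵢPᵢˢᵃᵗ = 191.36 kPa
  T = 329.8 K: ΣzᵢPᵢˢᵃᵗ = 223.93 kPa
  T = 332.6 K: ΣzᵢPᵢˢᵃᵗ = 241.43 kPa
Interpolating between 329.8 K and 332.6 K gives T ≈ 331.6 K.

T = 331.6 K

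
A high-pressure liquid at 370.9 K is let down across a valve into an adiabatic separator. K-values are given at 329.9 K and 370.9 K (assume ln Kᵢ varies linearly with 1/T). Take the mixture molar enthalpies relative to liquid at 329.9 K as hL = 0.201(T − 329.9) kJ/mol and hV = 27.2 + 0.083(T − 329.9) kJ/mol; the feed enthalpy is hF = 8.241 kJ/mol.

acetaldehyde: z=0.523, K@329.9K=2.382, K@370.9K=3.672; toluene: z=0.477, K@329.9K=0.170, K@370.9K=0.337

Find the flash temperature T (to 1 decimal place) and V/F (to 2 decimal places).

Adiabatic flash: solve Rachford–Rice at each trial T, then check hF = ψ·hV(T) + (1−ψ)·hL(T).
  T = 329.9 K: K = (2.382, 0.170), RR gives ψ = 0.285, H_out = 7.751 kJ/mol
  T = 370.9 K: K = (3.672, 0.337), RR gives ψ = 0.610, H_out = 21.889 kJ/mol
  T = 350.4 K: K = (2.995, 0.244), RR gives ψ = 0.453, H_out = 15.344 kJ/mol
  T = 340.1 K: K = (2.679, 0.205), RR gives ψ = 0.373, H_out = 11.759 kJ/mol
  T = 335.0 K: K = (2.528, 0.187), RR gives ψ = 0.331, H_out = 9.830 kJ/mol
  T = 332.4 K: K = (2.453, 0.178), RR gives ψ = 0.308, H_out = 8.792 kJ/mol
  T = 331.1 K: K = (2.416, 0.174), RR gives ψ = 0.296, H_out = 8.256 kJ/mol
Linear interpolation between T = 329.9 (H_out = 7.751) and T = 331.1 (H_out = 8.256) on hF = 8.241 gives T ≈ 331.1 K, at which ψ = 0.30.

T = 331.1 K, V/F = 0.30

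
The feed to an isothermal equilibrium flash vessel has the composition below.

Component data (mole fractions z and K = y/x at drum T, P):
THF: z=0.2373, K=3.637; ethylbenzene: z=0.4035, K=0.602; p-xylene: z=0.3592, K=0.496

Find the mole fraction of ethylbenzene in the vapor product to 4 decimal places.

y_ethylbenzene = 0.2685

Iterate (Newton) starting at ψ = 0.52:
  ψ = 0.5200: g = -0.18394, g' = -0.5627 → ψ = 0.1931
  ψ = 0.1931: g = 0.04012, g' = -0.9115 → ψ = 0.2371
  ψ = 0.2371: g = 0.00209, g' = -0.8203 → ψ = 0.2397
Converged at ψ = 0.2397.
Compositions from xᵢ = zᵢ/(1+ψ(Kᵢ−1)), yᵢ = Kᵢxᵢ:
  THF: x = 0.1454, y = 0.5288
  ethylbenzene: x = 0.4460, y = 0.2685
  p-xylene: x = 0.4085, y = 0.2026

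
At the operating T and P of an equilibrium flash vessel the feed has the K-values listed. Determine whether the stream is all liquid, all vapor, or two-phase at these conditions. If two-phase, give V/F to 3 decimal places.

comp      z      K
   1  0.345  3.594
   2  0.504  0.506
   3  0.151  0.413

two-phase, V/F = 0.416

ΣzᵢKᵢ = 1.557; Σzᵢ/Kᵢ = 1.458.
Both exceed 1, so a two-phase solution exists.
Newton iteration, ψ⁰ = 0.45:
  ψ = 0.450: g = -0.0277, g' = -0.794 → ψ = 0.415
  ψ = 0.415: g = 0.0005, g' = -0.824 → ψ = 0.416
Converged at ψ = 0.416.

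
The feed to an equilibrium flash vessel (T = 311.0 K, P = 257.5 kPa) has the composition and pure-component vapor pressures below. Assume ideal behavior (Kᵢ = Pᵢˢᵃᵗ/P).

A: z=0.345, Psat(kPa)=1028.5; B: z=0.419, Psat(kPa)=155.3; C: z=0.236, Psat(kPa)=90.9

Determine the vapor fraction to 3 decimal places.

ψ = 0.476

Raoult's law: Kᵢ = Pᵢˢᵃᵗ/P = Pᵢˢᵃᵗ/257.5.
  K_A = 1028.5/257.5 = 3.99417, K_B = 155.3/257.5 = 0.60311, K_C = 90.9/257.5 = 0.35301
Let ψ = V/F and solve Σ zᵢ(Kᵢ−1)/(1+ψ(Kᵢ−1)) = 0.
Feasibility: ΣzᵢKᵢ = 1.714, Σzᵢ/Kᵢ = 1.450 — both > 1, two phases present.
Iterate (Newton) starting at ψ = 0.5:
  ψ = 0.500: g = -0.0195, g' = -0.815 → ψ = 0.476
Converged at ψ = 0.476.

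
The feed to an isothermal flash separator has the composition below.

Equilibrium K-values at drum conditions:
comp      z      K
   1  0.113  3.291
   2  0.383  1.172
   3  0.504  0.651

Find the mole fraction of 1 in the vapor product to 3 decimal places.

Material balance + equilibrium reduce to Σ zᵢ(Kᵢ−1)/(1+ψ(Kᵢ−1)) = 0.
g(0) = ΣzᵢKᵢ − 1 = 0.149 and g(1) = 1 − Σzᵢ/Kᵢ = -0.135, so a root lies in (0, 1).
Newton–Raphson from ψ = 0.5:
  ψ = 0.500: g = -0.0318, g' = -0.229 → ψ = 0.361
  ψ = 0.361: g = 0.0025, g' = -0.268 → ψ = 0.370
Converged at ψ = 0.370.
Compositions from xᵢ = zᵢ/(1+ψ(Kᵢ−1)), yᵢ = Kᵢxᵢ:
  1: x = 0.061, y = 0.201
  2: x = 0.360, y = 0.422
  3: x = 0.579, y = 0.377

y_1 = 0.201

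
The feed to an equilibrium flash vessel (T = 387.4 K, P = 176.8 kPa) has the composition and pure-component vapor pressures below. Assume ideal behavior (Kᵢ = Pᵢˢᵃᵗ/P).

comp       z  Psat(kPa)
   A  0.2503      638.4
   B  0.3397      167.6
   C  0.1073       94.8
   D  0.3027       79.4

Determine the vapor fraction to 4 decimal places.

ψ = 0.4460

Raoult's law: Kᵢ = Pᵢˢᵃᵗ/P = Pᵢˢᵃᵗ/176.8.
  K_A = 638.4/176.8 = 3.610860, K_B = 167.6/176.8 = 0.947964, K_C = 94.8/176.8 = 0.536199, K_D = 79.4/176.8 = 0.449095
Newton iteration, ψ⁰ = 0.58:
  ψ = 0.5800: g = -0.07146, g' = -0.5125 → ψ = 0.4406
  ψ = 0.4406: g = 0.00307, g' = -0.5666 → ψ = 0.4460
Converged at ψ = 0.4460.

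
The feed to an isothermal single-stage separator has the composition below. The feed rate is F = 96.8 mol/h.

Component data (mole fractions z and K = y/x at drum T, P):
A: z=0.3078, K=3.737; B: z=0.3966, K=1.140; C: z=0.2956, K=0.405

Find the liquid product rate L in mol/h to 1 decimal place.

L = 22.8 mol/h

Material balance + equilibrium reduce to Σ zᵢ(Kᵢ−1)/(1+ψ(Kᵢ−1)) = 0.
Feasibility: ΣzᵢKᵢ = 1.7221, Σzᵢ/Kᵢ = 1.1601 — both > 1, two phases present.
Newton–Raphson from ψ = 0.5:
  ψ = 0.5000: g = 0.15721, g' = -0.6299 → ψ = 0.7496
  ψ = 0.7496: g = 0.00883, g' = -0.5950 → ψ = 0.7644
Converged at ψ = 0.7644.
Then V = ψ·F = 0.7644·96.8 = 74.0 mol/h and L = F − V = 22.8 mol/h.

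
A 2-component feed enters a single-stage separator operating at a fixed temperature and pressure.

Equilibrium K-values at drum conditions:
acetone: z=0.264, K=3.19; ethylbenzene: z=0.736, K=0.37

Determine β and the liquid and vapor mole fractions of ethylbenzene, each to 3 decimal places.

β = 0.083, x_ethylbenzene = 0.777, y_ethylbenzene = 0.287

Let β = V/F and solve Σ zᵢ(Kᵢ−1)/(1+β(Kᵢ−1)) = 0.
g(0) = ΣzᵢKᵢ − 1 = 0.114 and g(1) = 1 − Σzᵢ/Kᵢ = -1.072, so a root lies in (0, 1).
Binary case is linear: z₁(K₁−1)(1+β(K₂−1)) + z₂(K₂−1)(1+β(K₁−1)) = 0
⇒ β = [z₁(K₁−1)+z₂(K₂−1)] / [−(K₁−1)(K₂−1)] = 0.1145/1.3797 = 0.083
Compositions from xᵢ = zᵢ/(1+β(Kᵢ−1)), yᵢ = Kᵢxᵢ:
  acetone: x = 0.223, y = 0.713
  ethylbenzene: x = 0.777, y = 0.287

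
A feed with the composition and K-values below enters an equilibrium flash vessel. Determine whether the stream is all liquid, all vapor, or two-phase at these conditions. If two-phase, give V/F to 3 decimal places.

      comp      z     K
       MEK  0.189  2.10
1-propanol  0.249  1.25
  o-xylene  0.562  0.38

all liquid

ΣzᵢKᵢ = 0.922; Σzᵢ/Kᵢ = 1.768.
Since ΣzᵢKᵢ < 1 the mixture is below its bubble point — single liquid phase.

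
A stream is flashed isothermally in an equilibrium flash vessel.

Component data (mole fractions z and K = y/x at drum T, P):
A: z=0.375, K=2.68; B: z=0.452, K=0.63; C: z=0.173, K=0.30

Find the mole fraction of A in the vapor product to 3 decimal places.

y_A = 0.589

Let β = V/F and solve Σ zᵢ(Kᵢ−1)/(1+β(Kᵢ−1)) = 0.
Feasibility: ΣzᵢKᵢ = 1.342, Σzᵢ/Kᵢ = 1.434 — both > 1, two phases present.
Newton–Raphson from β = 0.41:
  β = 0.410: g = 0.0061, g' = -0.624 → β = 0.420
Converged at β = 0.420.
Compositions from xᵢ = zᵢ/(1+β(Kᵢ−1)), yᵢ = Kᵢxᵢ:
  A: x = 0.220, y = 0.589
  B: x = 0.535, y = 0.337
  C: x = 0.245, y = 0.073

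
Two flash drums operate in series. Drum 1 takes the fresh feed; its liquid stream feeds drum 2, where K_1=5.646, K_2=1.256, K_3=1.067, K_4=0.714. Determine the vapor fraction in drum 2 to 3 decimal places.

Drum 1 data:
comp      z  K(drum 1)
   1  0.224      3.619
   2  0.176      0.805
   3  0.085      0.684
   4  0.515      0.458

V/F (drum 2) = 0.685

Drum 1:
Newton iteration, ψ₁⁰ = 0.5:
  ψ₁ = 0.500: g = -0.1988, g' = -0.593 → ψ₁ = 0.165
  ψ₁ = 0.165: g = 0.0396, g' = -0.949 → ψ₁ = 0.206
  ψ₁ = 0.206: g = 0.0020, g' = -0.856 → ψ₁ = 0.209
Converged at ψ₁ = 0.209.
Drum-1 compositions:
  1: x = 0.145, y = 0.524
  2: x = 0.183, y = 0.148
  3: x = 0.091, y = 0.062
  4: x = 0.581, y = 0.266
Drum-2 feed = drum-1 liquid: z₂ = (0.1448, 0.1835, 0.0910, 0.5807).
Drum 2:
Rachford–Rice: g(ψ₂) = Σ zᵢ(Kᵢ−1)/(1+ψ₂(Kᵢ−1)) = 0.
Feasibility: ΣzᵢKᵢ = 1.560, Σzᵢ/Kᵢ = 1.070 — both > 1, two phases present.
Newton iteration, ψ₂⁰ = 0.5:
  ψ₂ = 0.500: g = 0.0562, g' = -0.358 → ψ₂ = 0.657
  ψ₂ = 0.657: g = 0.0075, g' = -0.271 → ψ₂ = 0.685
Converged at ψ₂ = 0.685.
  1: x = 0.035, y = 0.195
  2: x = 0.156, y = 0.196
  3: x = 0.087, y = 0.093
  4: x = 0.722, y = 0.516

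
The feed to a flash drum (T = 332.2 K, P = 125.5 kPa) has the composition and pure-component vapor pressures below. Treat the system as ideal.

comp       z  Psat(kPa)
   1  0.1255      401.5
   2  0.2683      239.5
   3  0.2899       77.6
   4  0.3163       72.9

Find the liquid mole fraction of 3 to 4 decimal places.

Raoult's law: Kᵢ = Pᵢˢᵃᵗ/P = Pᵢˢᵃᵗ/125.5.
  K_1 = 401.5/125.5 = 3.199203, K_2 = 239.5/125.5 = 1.908367, K_3 = 77.6/125.5 = 0.618327, K_4 = 72.9/125.5 = 0.580876
Material balance + equilibrium reduce to Σ zᵢ(Kᵢ−1)/(1+ψ(Kᵢ−1)) = 0.
Feasibility: ΣzᵢKᵢ = 1.2765, Σzᵢ/Kᵢ = 1.1932 — both > 1, two phases present.
Newton iteration, ψ⁰ = 0.5:
  ψ = 0.5000: g = -0.00541, g' = -0.3958 → ψ = 0.4863
  ψ = 0.4863: g = 0.00003, g' = -0.3995 → ψ = 0.4864
Converged at ψ = 0.4864.
Compositions from xᵢ = zᵢ/(1+ψ(Kᵢ−1)), yᵢ = Kᵢxᵢ:
  1: x = 0.0606, y = 0.1940
  2: x = 0.1861, y = 0.3551
  3: x = 0.3560, y = 0.2201
  4: x = 0.3973, y = 0.2308

x_3 = 0.3560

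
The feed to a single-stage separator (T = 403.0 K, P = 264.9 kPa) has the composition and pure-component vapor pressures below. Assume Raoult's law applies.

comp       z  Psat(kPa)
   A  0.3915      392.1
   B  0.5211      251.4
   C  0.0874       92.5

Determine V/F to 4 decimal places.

V/F = 0.7473

Raoult's law: Kᵢ = Pᵢˢᵃᵗ/P = Pᵢˢᵃᵗ/264.9.
  K_A = 392.1/264.9 = 1.480181, K_B = 251.4/264.9 = 0.949037, K_C = 92.5/264.9 = 0.349188
Newton–Raphson from V/F = 0.66:
  V/F = 0.6600: g = 0.01556, g' = -0.1673 → V/F = 0.7530
  V/F = 0.7530: g = -0.00110, g' = -0.1925 → V/F = 0.7473
Converged at V/F = 0.7473.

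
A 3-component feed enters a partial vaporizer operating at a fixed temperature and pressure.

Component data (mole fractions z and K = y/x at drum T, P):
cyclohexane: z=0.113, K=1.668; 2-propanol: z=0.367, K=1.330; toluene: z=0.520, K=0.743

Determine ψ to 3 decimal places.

Newton iteration, ψ⁰ = 0.5:
  ψ = 0.500: g = 0.0072, g' = -0.103 → ψ = 0.570
Converged at ψ = 0.570.

ψ = 0.570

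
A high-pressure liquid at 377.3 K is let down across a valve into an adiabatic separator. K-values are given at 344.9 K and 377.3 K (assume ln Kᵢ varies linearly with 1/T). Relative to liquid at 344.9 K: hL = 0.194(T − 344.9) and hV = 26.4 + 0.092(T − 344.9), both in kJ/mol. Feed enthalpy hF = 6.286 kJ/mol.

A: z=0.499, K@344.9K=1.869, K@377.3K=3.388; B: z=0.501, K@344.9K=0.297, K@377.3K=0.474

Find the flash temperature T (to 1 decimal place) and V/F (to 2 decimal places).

Adiabatic flash: solve Rachford–Rice at each trial T, then check hF = ψ·hV(T) + (1−ψ)·hL(T).
  T = 344.9 K: K = (1.869, 0.297), RR gives ψ = 0.133, H_out = 3.519 kJ/mol
  T = 377.3 K: K = (3.388, 0.474), RR gives ψ = 0.739, H_out = 23.350 kJ/mol
  T = 361.1 K: K = (2.550, 0.379), RR gives ψ = 0.481, H_out = 15.036 kJ/mol
  T = 353.0 K: K = (2.191, 0.337), RR gives ψ = 0.331, H_out = 10.047 kJ/mol
  T = 348.9 K: K = (2.023, 0.316), RR gives ψ = 0.240, H_out = 7.018 kJ/mol
  T = 346.9 K: K = (1.945, 0.306), RR gives ψ = 0.189, H_out = 5.350 kJ/mol
Linear interpolation between T = 346.9 (H_out = 5.350) and T = 348.9 (H_out = 7.018) on hF = 6.286 gives T ≈ 348.0 K, at which ψ = 0.22.

T = 348.0 K, V/F = 0.22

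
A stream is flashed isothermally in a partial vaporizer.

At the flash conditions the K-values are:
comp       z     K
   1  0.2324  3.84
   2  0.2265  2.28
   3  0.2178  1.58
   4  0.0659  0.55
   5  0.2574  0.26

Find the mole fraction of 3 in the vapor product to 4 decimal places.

y_3 = 0.2422

Rachford–Rice: g(ψ) = Σ zᵢ(Kᵢ−1)/(1+ψ(Kᵢ−1)) = 0.
g(0) = ΣzᵢKᵢ − 1 = 0.8561 and g(1) = 1 − Σzᵢ/Kᵢ = -0.4075, so a root lies in (0, 1).
Newton iteration, ψ⁰ = 0.5:
  ψ = 0.5000: g = 0.20683, g' = -0.8794 → ψ = 0.7352
  ψ = 0.7352: g = -0.01040, g' = -1.0389 → ψ = 0.7252
  ψ = 0.7252: g = -0.00008, g' = -1.0222 → ψ = 0.7251
Converged at ψ = 0.7251.
Compositions from xᵢ = zᵢ/(1+ψ(Kᵢ−1)), yᵢ = Kᵢxᵢ:
  1: x = 0.0760, y = 0.2917
  2: x = 0.1175, y = 0.2678
  3: x = 0.1533, y = 0.2422
  4: x = 0.0978, y = 0.0538
  5: x = 0.5554, y = 0.1444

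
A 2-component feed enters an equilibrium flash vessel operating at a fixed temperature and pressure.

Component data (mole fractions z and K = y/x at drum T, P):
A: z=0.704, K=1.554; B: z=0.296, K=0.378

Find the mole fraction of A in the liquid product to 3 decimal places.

Binary case is linear: z₁(K₁−1)(1+V/F(K₂−1)) + z₂(K₂−1)(1+V/F(K₁−1)) = 0
⇒ V/F = [z₁(K₁−1)+z₂(K₂−1)] / [−(K₁−1)(K₂−1)] = 0.2059/0.3446 = 0.598
Compositions from xᵢ = zᵢ/(1+V/F(Kᵢ−1)), yᵢ = Kᵢxᵢ:
  A: x = 0.529, y = 0.822
  B: x = 0.471, y = 0.178

x_A = 0.529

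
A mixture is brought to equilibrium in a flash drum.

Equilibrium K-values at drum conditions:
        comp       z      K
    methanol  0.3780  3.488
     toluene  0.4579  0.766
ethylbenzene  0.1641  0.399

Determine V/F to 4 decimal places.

Newton iteration, V/F⁰ = 0.5:
  V/F = 0.5000: g = 0.15676, g' = -0.6180 → V/F = 0.7537
  V/F = 0.7537: g = 0.01672, g' = -0.5181 → V/F = 0.7860
Converged at V/F = 0.7860.

V/F = 0.7860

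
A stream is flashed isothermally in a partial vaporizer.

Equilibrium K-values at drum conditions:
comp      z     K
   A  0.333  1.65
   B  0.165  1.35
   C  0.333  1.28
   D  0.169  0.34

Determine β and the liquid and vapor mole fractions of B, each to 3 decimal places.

Let β = V/F and solve Σ zᵢ(Kᵢ−1)/(1+β(Kᵢ−1)) = 0.
g(0) = ΣzᵢKᵢ − 1 = 0.256 and g(1) = 1 − Σzᵢ/Kᵢ = -0.081, so a root lies in (0, 1).
Newton–Raphson from β = 0.48:
  β = 0.480: g = 0.1334, g' = -0.275 → β = 0.966
  β = 0.966: g = -0.0580, g' = -0.640 → β = 0.875
  β = 0.875: g = -0.0070, g' = -0.498 → β = 0.861
Converged at β = 0.861.
Compositions from xᵢ = zᵢ/(1+β(Kᵢ−1)), yᵢ = Kᵢxᵢ:
  A: x = 0.214, y = 0.352
  B: x = 0.127, y = 0.171
  C: x = 0.268, y = 0.343
  D: x = 0.391, y = 0.133

β = 0.861, x_B = 0.127, y_B = 0.171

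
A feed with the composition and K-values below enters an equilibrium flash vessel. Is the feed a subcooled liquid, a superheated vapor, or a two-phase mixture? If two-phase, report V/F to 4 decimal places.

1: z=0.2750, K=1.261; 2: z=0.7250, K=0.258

ΣzᵢKᵢ = 0.5338; Σzᵢ/Kᵢ = 3.0282.
Since ΣzᵢKᵢ < 1 the mixture is below its bubble point — single liquid phase.

subcooled liquid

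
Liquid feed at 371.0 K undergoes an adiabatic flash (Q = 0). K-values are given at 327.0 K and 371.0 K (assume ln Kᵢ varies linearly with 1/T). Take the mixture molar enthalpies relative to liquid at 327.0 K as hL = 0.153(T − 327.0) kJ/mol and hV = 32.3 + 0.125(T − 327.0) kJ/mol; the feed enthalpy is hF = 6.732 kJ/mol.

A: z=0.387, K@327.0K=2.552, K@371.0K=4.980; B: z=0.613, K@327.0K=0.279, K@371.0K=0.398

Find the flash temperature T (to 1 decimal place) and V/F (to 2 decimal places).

Adiabatic flash: solve Rachford–Rice at each trial T, then check hF = ψ·hV(T) + (1−ψ)·hL(T).
  T = 327.0 K: K = (2.552, 0.279), RR gives ψ = 0.142, H_out = 4.580 kJ/mol
  T = 371.0 K: K = (4.980, 0.398), RR gives ψ = 0.489, H_out = 21.919 kJ/mol
  T = 349.0 K: K = (3.641, 0.337), RR gives ψ = 0.352, H_out = 14.505 kJ/mol
  T = 338.0 K: K = (3.066, 0.308), RR gives ψ = 0.262, H_out = 10.070 kJ/mol
  T = 332.5 K: K = (2.801, 0.293), RR gives ψ = 0.207, H_out = 7.503 kJ/mol
  T = 329.8 K: K = (2.677, 0.286), RR gives ψ = 0.177, H_out = 6.120 kJ/mol
  T = 331.1 K: K = (2.737, 0.290), RR gives ψ = 0.192, H_out = 6.798 kJ/mol
Linear interpolation between T = 329.8 (H_out = 6.120) and T = 331.1 (H_out = 6.798) on hF = 6.732 gives T ≈ 331.0 K, at which ψ = 0.19.

T = 331.0 K, V/F = 0.19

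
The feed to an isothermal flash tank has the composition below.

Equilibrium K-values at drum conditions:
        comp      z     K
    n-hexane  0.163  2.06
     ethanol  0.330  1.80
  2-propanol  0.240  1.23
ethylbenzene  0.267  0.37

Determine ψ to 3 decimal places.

Rachford–Rice: g(ψ) = Σ zᵢ(Kᵢ−1)/(1+ψ(Kᵢ−1)) = 0.
g(0) = ΣzᵢKᵢ − 1 = 0.324 and g(1) = 1 − Σzᵢ/Kᵢ = -0.179, so a root lies in (0, 1).
Newton–Raphson from ψ = 0.34:
  ψ = 0.340: g = 0.1717, g' = -0.412 → ψ = 0.757
  ψ = 0.757: g = -0.0141, g' = -0.535 → ψ = 0.730
Converged at ψ = 0.730.

ψ = 0.730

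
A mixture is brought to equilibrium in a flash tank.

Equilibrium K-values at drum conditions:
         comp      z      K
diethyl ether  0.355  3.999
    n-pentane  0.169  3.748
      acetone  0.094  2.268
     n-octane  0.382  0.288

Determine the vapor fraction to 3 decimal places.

ψ = 0.718

Rachford–Rice: g(ψ) = Σ zᵢ(Kᵢ−1)/(1+ψ(Kᵢ−1)) = 0.
Feasibility: ΣzᵢKᵢ = 2.376, Σzᵢ/Kᵢ = 1.502 — both > 1, two phases present.
Iterate (Newton) starting at ψ = 0.63:
  ψ = 0.630: g = 0.1115, g' = -1.237 → ψ = 0.720
  ψ = 0.720: g = -0.0031, g' = -1.321 → ψ = 0.718
Converged at ψ = 0.718.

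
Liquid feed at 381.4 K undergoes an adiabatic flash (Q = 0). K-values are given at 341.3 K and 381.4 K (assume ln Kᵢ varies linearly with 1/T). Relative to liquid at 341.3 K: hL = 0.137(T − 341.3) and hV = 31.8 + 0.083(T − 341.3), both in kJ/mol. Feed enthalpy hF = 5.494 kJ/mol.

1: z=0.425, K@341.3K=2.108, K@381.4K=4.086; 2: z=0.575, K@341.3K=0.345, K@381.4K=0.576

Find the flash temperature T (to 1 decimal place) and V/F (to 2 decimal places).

T = 342.9 K, V/F = 0.17

Adiabatic flash: solve Rachford–Rice at each trial T, then check hF = ψ·hV(T) + (1−ψ)·hL(T).
  T = 341.3 K: K = (2.108, 0.345), RR gives ψ = 0.130, H_out = 4.131 kJ/mol
  T = 381.4 K: K = (4.086, 0.576), RR gives ψ = 0.816, H_out = 29.677 kJ/mol
  T = 361.4 K: K = (2.992, 0.452), RR gives ψ = 0.487, H_out = 17.727 kJ/mol
  T = 351.4 K: K = (2.526, 0.397), RR gives ψ = 0.328, H_out = 11.632 kJ/mol
  T = 346.4 K: K = (2.313, 0.371), RR gives ψ = 0.237, H_out = 8.179 kJ/mol
  T = 343.9 K: K = (2.211, 0.358), RR gives ψ = 0.187, H_out = 6.278 kJ/mol
  T = 342.6 K: K = (2.159, 0.351), RR gives ψ = 0.159, H_out = 5.228 kJ/mol
Linear interpolation between T = 342.6 (H_out = 5.228) and T = 343.9 (H_out = 6.278) on hF = 5.494 gives T ≈ 342.9 K, at which ψ = 0.17.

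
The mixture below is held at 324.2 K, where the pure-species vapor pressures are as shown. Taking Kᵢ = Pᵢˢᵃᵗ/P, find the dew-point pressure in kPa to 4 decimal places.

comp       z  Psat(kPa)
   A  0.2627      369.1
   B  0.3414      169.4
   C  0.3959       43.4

At the dew point ψ → 1, so Σzᵢ/Kᵢ = 1 with Kᵢ = Pᵢˢᵃᵗ/P ⇒ 1/P = Σzᵢ/Pᵢˢᵃᵗ.
1/P = 0.2627/369.1 + 0.3414/169.4 + 0.3959/43.4 = 0.0118492 ⇒ P = 84.3939 kPa

Pdew = 84.3939 kPa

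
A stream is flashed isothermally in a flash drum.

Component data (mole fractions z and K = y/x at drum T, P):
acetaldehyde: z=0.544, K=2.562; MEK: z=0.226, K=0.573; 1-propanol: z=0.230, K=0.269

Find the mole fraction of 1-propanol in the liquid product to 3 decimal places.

x_1-propanol = 0.416

Material balance + equilibrium reduce to Σ zᵢ(Kᵢ−1)/(1+ψ(Kᵢ−1)) = 0.
Feasibility: ΣzᵢKᵢ = 1.585, Σzᵢ/Kᵢ = 1.462 — both > 1, two phases present.
Newton–Raphson from ψ = 0.31:
  ψ = 0.310: g = 0.2439, g' = -0.863 → ψ = 0.593
  ψ = 0.593: g = 0.0154, g' = -0.814 → ψ = 0.612
  ψ = 0.612: g = -0.0001, g' = -0.825 → ψ = 0.611
Converged at ψ = 0.611.
Compositions from xᵢ = zᵢ/(1+ψ(Kᵢ−1)), yᵢ = Kᵢxᵢ:
  acetaldehyde: x = 0.278, y = 0.713
  MEK: x = 0.306, y = 0.175
  1-propanol: x = 0.416, y = 0.112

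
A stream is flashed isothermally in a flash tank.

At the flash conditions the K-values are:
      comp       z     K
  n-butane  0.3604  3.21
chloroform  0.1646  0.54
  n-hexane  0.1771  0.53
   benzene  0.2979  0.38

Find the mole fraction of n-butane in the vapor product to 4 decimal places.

Rachford–Rice: g(V/F) = Σ zᵢ(Kᵢ−1)/(1+V/F(Kᵢ−1)) = 0.
Check two-phase: ΣzᵢKᵢ = 1.4528 > 1 and Σzᵢ/Kᵢ = 1.5352 > 1, so g(0) = 0.4528 > 0 and g(1) = -0.5352 < 0.
Newton iteration, V/F⁰ = 0.65:
  V/F = 0.6500: g = -0.21034, g' = -0.7698 → V/F = 0.3768
  V/F = 0.3768: g = 0.00089, g' = -0.8278 → V/F = 0.3778
Converged at V/F = 0.3778.
Compositions from xᵢ = zᵢ/(1+V/F(Kᵢ−1)), yᵢ = Kᵢxᵢ:
  n-butane: x = 0.1964, y = 0.6305
  chloroform: x = 0.1992, y = 0.1076
  n-hexane: x = 0.2153, y = 0.1141
  benzene: x = 0.3890, y = 0.1478

y_n-butane = 0.6305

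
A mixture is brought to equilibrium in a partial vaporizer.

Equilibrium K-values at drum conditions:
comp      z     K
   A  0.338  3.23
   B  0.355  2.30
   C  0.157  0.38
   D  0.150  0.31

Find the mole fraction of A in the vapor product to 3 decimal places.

Material balance + equilibrium reduce to Σ zᵢ(Kᵢ−1)/(1+ψ(Kᵢ−1)) = 0.
Check two-phase: ΣzᵢKᵢ = 2.014 > 1 and Σzᵢ/Kᵢ = 1.156 > 1, so g(0) = 1.014 > 0 and g(1) = -0.156 < 0.
Newton–Raphson from ψ = 0.5:
  ψ = 0.500: g = 0.3370, g' = -0.889 → ψ = 0.879
  ψ = 0.879: g = -0.0069, g' = -1.075 → ψ = 0.873
Converged at ψ = 0.873.
Compositions from xᵢ = zᵢ/(1+ψ(Kᵢ−1)), yᵢ = Kᵢxᵢ:
  A: x = 0.115, y = 0.371
  B: x = 0.166, y = 0.383
  C: x = 0.342, y = 0.130
  D: x = 0.377, y = 0.117

y_A = 0.371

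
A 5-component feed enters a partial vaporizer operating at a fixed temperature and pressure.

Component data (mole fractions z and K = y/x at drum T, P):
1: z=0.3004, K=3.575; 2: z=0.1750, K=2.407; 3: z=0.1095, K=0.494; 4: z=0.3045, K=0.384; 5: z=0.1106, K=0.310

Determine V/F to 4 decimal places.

V/F = 0.5230

Newton–Raphson from V/F = 0.54:
  V/F = 0.5400: g = -0.01544, g' = -0.9067 → V/F = 0.5230
Converged at V/F = 0.5230.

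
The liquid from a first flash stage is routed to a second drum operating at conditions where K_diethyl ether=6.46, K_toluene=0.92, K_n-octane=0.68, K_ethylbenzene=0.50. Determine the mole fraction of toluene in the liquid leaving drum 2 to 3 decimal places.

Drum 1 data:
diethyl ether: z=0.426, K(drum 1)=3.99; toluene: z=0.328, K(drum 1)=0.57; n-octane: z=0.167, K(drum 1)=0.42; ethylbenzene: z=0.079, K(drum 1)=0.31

Drum 1:
Let ψ₁ = V/F and solve Σ zᵢ(Kᵢ−1)/(1+ψ₁(Kᵢ−1)) = 0.
g(0) = ΣzᵢKᵢ − 1 = 0.981 and g(1) = 1 − Σzᵢ/Kᵢ = -0.335, so a root lies in (0, 1).
Newton–Raphson from ψ₁ = 0.5:
  ψ₁ = 0.500: g = 0.1112, g' = -0.909 → ψ₁ = 0.622
  ψ₁ = 0.622: g = 0.0056, g' = -0.832 → ψ₁ = 0.629
Converged at ψ₁ = 0.629.
Drum-1 compositions:
  diethyl ether: x = 0.148, y = 0.590
  toluene: x = 0.450, y = 0.256
  n-octane: x = 0.263, y = 0.110
  ethylbenzene: x = 0.140, y = 0.043
Drum-2 feed = drum-1 liquid: z₂ = (0.1479, 0.4496, 0.2629, 0.1396).
Drum 2:
Newton–Raphson from ψ₂ = 0.34:
  ψ₂ = 0.340: g = 0.0672, g' = -0.628 → ψ₂ = 0.447
  ψ₂ = 0.447: g = 0.0093, g' = -0.470 → ψ₂ = 0.467
Converged at ψ₂ = 0.467.
  diethyl ether: x = 0.042, y = 0.269
  toluene: x = 0.467, y = 0.430
  n-octane: x = 0.309, y = 0.210
  ethylbenzene: x = 0.182, y = 0.091

x_toluene (drum 2) = 0.467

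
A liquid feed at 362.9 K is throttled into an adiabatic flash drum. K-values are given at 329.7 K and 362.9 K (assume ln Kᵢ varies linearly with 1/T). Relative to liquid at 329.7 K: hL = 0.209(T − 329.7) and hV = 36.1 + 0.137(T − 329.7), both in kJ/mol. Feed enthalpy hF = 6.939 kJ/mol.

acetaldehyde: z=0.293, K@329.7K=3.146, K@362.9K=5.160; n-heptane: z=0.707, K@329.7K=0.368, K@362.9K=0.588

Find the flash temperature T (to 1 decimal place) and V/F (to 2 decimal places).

Adiabatic flash: solve Rachford–Rice at each trial T, then check hF = ψ·hV(T) + (1−ψ)·hL(T).
  T = 329.7 K: K = (3.146, 0.368), RR gives ψ = 0.134, H_out = 4.843 kJ/mol
  T = 362.9 K: K = (5.160, 0.588), RR gives ψ = 0.541, H_out = 25.183 kJ/mol
  T = 346.3 K: K = (4.077, 0.470), RR gives ψ = 0.324, H_out = 14.762 kJ/mol
  T = 338.0 K: K = (3.593, 0.417), RR gives ψ = 0.230, H_out = 9.907 kJ/mol
  T = 333.9 K: K = (3.367, 0.392), RR gives ψ = 0.184, H_out = 7.453 kJ/mol
  T = 331.8 K: K = (3.256, 0.380), RR gives ψ = 0.159, H_out = 6.163 kJ/mol
Linear interpolation between T = 331.8 (H_out = 6.163) and T = 333.9 (H_out = 7.453) on hF = 6.939 gives T ≈ 333.1 K, at which ψ = 0.17.

T = 333.1 K, V/F = 0.17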